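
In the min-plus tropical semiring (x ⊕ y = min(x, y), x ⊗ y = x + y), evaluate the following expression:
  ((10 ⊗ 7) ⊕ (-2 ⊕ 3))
((10 ⊗ 7) ⊕ (-2 ⊕ 3)) = -2

Expand innermost to outermost. Recall ⊕ takes the minimum of its arguments and ⊗ takes their sum. Working out the expression ((10 ⊗ 7) ⊕ (-2 ⊕ 3)) gives -2.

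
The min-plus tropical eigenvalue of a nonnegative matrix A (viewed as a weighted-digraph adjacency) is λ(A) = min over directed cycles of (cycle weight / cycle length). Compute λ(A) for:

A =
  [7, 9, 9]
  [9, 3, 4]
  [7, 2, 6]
λ(A) = 3

Enumerate directed cycles and compute their means (weight / length). Sample:
  cycle 0 → 0: weight = 7, length = 1, mean = 7/1 ≈ 7.000
  cycle 1 → 1: weight = 3, length = 1, mean = 3/1 ≈ 3.000
  cycle 2 → 2: weight = 6, length = 1, mean = 6/1 ≈ 6.000
  cycle 0 → 1 → 0: weight = 18, length = 2, mean = 18/2 ≈ 9.000
  cycle 0 → 2 → 0: weight = 16, length = 2, mean = 16/2 ≈ 8.000
  cycle 1 → 0 → 1: weight = 18, length = 2, mean = 18/2 ≈ 9.000
Minimum mean = 3.000, attained e.g. along the cycle 1 → 1 with weight 3 and length 1. So λ(A) = 3/1 = 3.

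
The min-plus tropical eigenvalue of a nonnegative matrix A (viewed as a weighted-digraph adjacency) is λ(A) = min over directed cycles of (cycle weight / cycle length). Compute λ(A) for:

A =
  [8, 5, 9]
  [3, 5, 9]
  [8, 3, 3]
λ(A) = 3

Enumerate directed cycles and compute their means (weight / length). Sample:
  cycle 0 → 0: weight = 8, length = 1, mean = 8/1 ≈ 8.000
  cycle 1 → 1: weight = 5, length = 1, mean = 5/1 ≈ 5.000
  cycle 2 → 2: weight = 3, length = 1, mean = 3/1 ≈ 3.000
  cycle 0 → 1 → 0: weight = 8, length = 2, mean = 8/2 ≈ 4.000
  cycle 0 → 2 → 0: weight = 17, length = 2, mean = 17/2 ≈ 8.500
  cycle 1 → 0 → 1: weight = 8, length = 2, mean = 8/2 ≈ 4.000
Minimum mean = 3.000, attained e.g. along the cycle 2 → 2 with weight 3 and length 1. So λ(A) = 3/1 = 3.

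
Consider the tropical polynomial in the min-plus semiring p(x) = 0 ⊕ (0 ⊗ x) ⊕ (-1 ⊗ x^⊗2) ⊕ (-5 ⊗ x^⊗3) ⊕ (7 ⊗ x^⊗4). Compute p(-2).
p(-2) = -11

A tropical monomial a ⊗ x^⊗i evaluates to a + i · x. Evaluating each term at x = -2:
  Term 0 contributes 0 + 0 · -2 = 0
  Term 1 contributes 0 + 1 · -2 = -2
  Term 2 contributes -1 + 2 · -2 = -5
  Term 3 contributes -5 + 3 · -2 = -11
  Term 4 contributes 7 + 4 · -2 = -1
p(-2) = ⊕ of these = min[0, -2, -5, -11, -1] = -11.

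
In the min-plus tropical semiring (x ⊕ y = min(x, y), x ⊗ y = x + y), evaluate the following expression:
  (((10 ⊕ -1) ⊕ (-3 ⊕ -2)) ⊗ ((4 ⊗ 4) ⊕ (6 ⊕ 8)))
(((10 ⊕ -1) ⊕ (-3 ⊕ -2)) ⊗ ((4 ⊗ 4) ⊕ (6 ⊕ 8))) = 3

Expand innermost to outermost. Recall ⊕ takes the minimum of its arguments and ⊗ takes their sum. Working out the expression (((10 ⊕ -1) ⊕ (-3 ⊕ -2)) ⊗ ((4 ⊗ 4) ⊕ (6 ⊕ 8))) gives 3.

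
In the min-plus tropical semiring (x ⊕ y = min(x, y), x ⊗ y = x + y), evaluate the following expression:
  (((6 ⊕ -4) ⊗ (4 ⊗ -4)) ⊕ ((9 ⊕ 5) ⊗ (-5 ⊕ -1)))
(((6 ⊕ -4) ⊗ (4 ⊗ -4)) ⊕ ((9 ⊕ 5) ⊗ (-5 ⊕ -1))) = -4

Expand innermost to outermost. Recall ⊕ takes the minimum of its arguments and ⊗ takes their sum. Working out the expression (((6 ⊕ -4) ⊗ (4 ⊗ -4)) ⊕ ((9 ⊕ 5) ⊗ (-5 ⊕ -1))) gives -4.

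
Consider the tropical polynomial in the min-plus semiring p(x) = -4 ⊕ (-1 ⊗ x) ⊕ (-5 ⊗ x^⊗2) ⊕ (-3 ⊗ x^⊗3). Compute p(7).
p(7) = -4

A tropical monomial a ⊗ x^⊗i evaluates to a + i · x. Evaluating each term at x = 7:
  Term 0 contributes -4 + 0 · 7 = -4
  Term 1 contributes -1 + 1 · 7 = 6
  Term 2 contributes -5 + 2 · 7 = 9
  Term 3 contributes -3 + 3 · 7 = 18
p(7) = ⊕ of these = min[-4, 6, 9, 18] = -4.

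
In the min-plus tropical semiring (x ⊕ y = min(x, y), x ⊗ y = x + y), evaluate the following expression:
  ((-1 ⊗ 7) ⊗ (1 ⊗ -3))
((-1 ⊗ 7) ⊗ (1 ⊗ -3)) = 4

Expand innermost to outermost. Recall ⊕ takes the minimum of its arguments and ⊗ takes their sum. Working out the expression ((-1 ⊗ 7) ⊗ (1 ⊗ -3)) gives 4.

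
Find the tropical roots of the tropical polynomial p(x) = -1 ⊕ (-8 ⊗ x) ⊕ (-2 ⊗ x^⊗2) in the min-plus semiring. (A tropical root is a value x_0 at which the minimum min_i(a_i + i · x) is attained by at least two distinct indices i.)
Roots: {-6, 7}

Each tropical root is a break point of the lower envelope of the lines y = a_i + i · x (there are 3 lines, with slopes 0, 1, ..., 2). Only the lines that attain the minimum somewhere contribute to roots; other lines are dominated. Here the surviving (envelope) indices are i = 2, i = 1, i = 0.
Intersections between consecutive envelope lines give the roots: for adjacent envelope indices i < j the intersection is x = (a_i − a_j) / (j − i). Reading off the sorted break points: {-6, 7}.
Verification: at each break x_0, at least two indices attain the minimum of min_i(a_i + i · x_0).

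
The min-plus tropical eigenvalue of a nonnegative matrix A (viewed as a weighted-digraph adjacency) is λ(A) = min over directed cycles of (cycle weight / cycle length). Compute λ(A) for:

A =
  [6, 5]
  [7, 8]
λ(A) = 6

Enumerate directed cycles and compute their means (weight / length). Sample:
  cycle 0 → 0: weight = 6, length = 1, mean = 6/1 ≈ 6.000
  cycle 1 → 1: weight = 8, length = 1, mean = 8/1 ≈ 8.000
  cycle 0 → 1 → 0: weight = 12, length = 2, mean = 12/2 ≈ 6.000
  cycle 1 → 0 → 1: weight = 12, length = 2, mean = 12/2 ≈ 6.000
Minimum mean = 6.000, attained e.g. along the cycle 0 → 0 with weight 6 and length 1. So λ(A) = 6/1 = 6.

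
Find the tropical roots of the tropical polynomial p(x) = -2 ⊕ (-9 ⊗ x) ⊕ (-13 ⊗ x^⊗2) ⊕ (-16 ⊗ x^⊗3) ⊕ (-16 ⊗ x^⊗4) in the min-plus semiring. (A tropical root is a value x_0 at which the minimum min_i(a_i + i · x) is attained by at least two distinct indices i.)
Roots: {0, 3, 4, 7}

Each tropical root is a break point of the lower envelope of the lines y = a_i + i · x (there are 5 lines, with slopes 0, 1, ..., 4). Only the lines that attain the minimum somewhere contribute to roots; other lines are dominated. Here the surviving (envelope) indices are i = 4, i = 3, i = 2, i = 1, i = 0.
Intersections between consecutive envelope lines give the roots: for adjacent envelope indices i < j the intersection is x = (a_i − a_j) / (j − i). Reading off the sorted break points: {0, 3, 4, 7}.
Verification: at each break x_0, at least two indices attain the minimum of min_i(a_i + i · x_0).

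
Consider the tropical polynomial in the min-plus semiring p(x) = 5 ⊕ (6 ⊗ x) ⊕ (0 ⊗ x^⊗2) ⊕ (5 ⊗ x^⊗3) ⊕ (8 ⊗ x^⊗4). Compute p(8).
p(8) = 5

A tropical monomial a ⊗ x^⊗i evaluates to a + i · x. Evaluating each term at x = 8:
  Term 0 contributes 5 + 0 · 8 = 5
  Term 1 contributes 6 + 1 · 8 = 14
  Term 2 contributes 0 + 2 · 8 = 16
  Term 3 contributes 5 + 3 · 8 = 29
  Term 4 contributes 8 + 4 · 8 = 40
p(8) = ⊕ of these = min[5, 14, 16, 29, 40] = 5.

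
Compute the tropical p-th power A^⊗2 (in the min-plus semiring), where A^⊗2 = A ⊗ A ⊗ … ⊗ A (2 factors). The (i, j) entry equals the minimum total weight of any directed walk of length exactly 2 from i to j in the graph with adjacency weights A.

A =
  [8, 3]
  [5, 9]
A^⊗2 =
  [8, 11]
  [13, 8]

Each entry (A^⊗2)_ij equals the minimum over all length-2 walks i = v_0 → v_1 → … → v_2 = j of Σ_t A[v_t][v_{t+1}]. For example, for (i, j) = (0, 1) we minimise over 2 possible intermediate vertex sequences; the minimum is 11, attained along the walk 0 → 0 → 1.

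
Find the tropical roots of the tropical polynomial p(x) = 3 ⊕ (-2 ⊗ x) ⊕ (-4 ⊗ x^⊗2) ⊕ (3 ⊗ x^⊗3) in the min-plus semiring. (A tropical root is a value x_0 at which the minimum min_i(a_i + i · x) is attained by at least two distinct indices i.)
Roots: {-7, 2, 5}

Each tropical root is a break point of the lower envelope of the lines y = a_i + i · x (there are 4 lines, with slopes 0, 1, ..., 3). Only the lines that attain the minimum somewhere contribute to roots; other lines are dominated. Here the surviving (envelope) indices are i = 3, i = 2, i = 1, i = 0.
Intersections between consecutive envelope lines give the roots: for adjacent envelope indices i < j the intersection is x = (a_i − a_j) / (j − i). Reading off the sorted break points: {-7, 2, 5}.
Verification: at each break x_0, at least two indices attain the minimum of min_i(a_i + i · x_0).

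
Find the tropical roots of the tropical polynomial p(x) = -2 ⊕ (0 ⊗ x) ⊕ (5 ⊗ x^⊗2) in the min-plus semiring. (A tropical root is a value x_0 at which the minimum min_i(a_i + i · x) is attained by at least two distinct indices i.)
Roots: {-5, -2}

Each tropical root is a break point of the lower envelope of the lines y = a_i + i · x (there are 3 lines, with slopes 0, 1, ..., 2). Only the lines that attain the minimum somewhere contribute to roots; other lines are dominated. Here the surviving (envelope) indices are i = 2, i = 1, i = 0.
Intersections between consecutive envelope lines give the roots: for adjacent envelope indices i < j the intersection is x = (a_i − a_j) / (j − i). Reading off the sorted break points: {-5, -2}.
Verification: at each break x_0, at least two indices attain the minimum of min_i(a_i + i · x_0).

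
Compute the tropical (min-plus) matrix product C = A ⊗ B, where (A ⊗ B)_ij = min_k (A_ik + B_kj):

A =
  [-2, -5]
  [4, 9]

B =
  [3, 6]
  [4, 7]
A ⊗ B =
  [-1, 2]
  [7, 10]

Apply the min-plus product entry-by-entry:
  C[0][0] = min over k of (A[0][0] + B[0][0] = -2 + 3 = 1, A[0][1] + B[1][0] = -5 + 4 = -1) = -1 (attained at k = 1)
  C[0][1] = min over k of (A[0][0] + B[0][1] = -2 + 6 = 4, A[0][1] + B[1][1] = -5 + 7 = 2) = 2 (attained at k = 1)
  C[1][0] = min over k of (A[1][0] + B[0][0] = 4 + 3 = 7, A[1][1] + B[1][0] = 9 + 4 = 13) = 7 (attained at k = 0)
  C[1][1] = min over k of (A[1][0] + B[0][1] = 4 + 6 = 10, A[1][1] + B[1][1] = 9 + 7 = 16) = 10 (attained at k = 0)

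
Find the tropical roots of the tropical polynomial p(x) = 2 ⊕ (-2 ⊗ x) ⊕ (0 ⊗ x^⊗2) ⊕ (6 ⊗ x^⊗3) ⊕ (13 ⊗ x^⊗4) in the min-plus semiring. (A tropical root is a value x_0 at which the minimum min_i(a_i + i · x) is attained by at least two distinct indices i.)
Roots: {-7, -6, -2, 4}

Each tropical root is a break point of the lower envelope of the lines y = a_i + i · x (there are 5 lines, with slopes 0, 1, ..., 4). Only the lines that attain the minimum somewhere contribute to roots; other lines are dominated. Here the surviving (envelope) indices are i = 4, i = 3, i = 2, i = 1, i = 0.
Intersections between consecutive envelope lines give the roots: for adjacent envelope indices i < j the intersection is x = (a_i − a_j) / (j − i). Reading off the sorted break points: {-7, -6, -2, 4}.
Verification: at each break x_0, at least two indices attain the minimum of min_i(a_i + i · x_0).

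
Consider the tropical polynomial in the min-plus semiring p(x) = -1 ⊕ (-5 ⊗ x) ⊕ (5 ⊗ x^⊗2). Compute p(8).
p(8) = -1

A tropical monomial a ⊗ x^⊗i evaluates to a + i · x. Evaluating each term at x = 8:
  Term 0 contributes -1 + 0 · 8 = -1
  Term 1 contributes -5 + 1 · 8 = 3
  Term 2 contributes 5 + 2 · 8 = 21
p(8) = ⊕ of these = min[-1, 3, 21] = -1.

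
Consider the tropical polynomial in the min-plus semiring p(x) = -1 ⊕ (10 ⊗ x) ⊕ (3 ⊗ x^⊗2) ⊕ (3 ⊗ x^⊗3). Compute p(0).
p(0) = -1

A tropical monomial a ⊗ x^⊗i evaluates to a + i · x. Evaluating each term at x = 0:
  Term 0 contributes -1 + 0 · 0 = -1
  Term 1 contributes 10 + 1 · 0 = 10
  Term 2 contributes 3 + 2 · 0 = 3
  Term 3 contributes 3 + 3 · 0 = 3
p(0) = ⊕ of these = min[-1, 10, 3, 3] = -1.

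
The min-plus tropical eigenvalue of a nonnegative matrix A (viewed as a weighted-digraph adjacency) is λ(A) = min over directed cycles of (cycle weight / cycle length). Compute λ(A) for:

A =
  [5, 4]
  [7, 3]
λ(A) = 3

Enumerate directed cycles and compute their means (weight / length). Sample:
  cycle 0 → 0: weight = 5, length = 1, mean = 5/1 ≈ 5.000
  cycle 1 → 1: weight = 3, length = 1, mean = 3/1 ≈ 3.000
  cycle 0 → 1 → 0: weight = 11, length = 2, mean = 11/2 ≈ 5.500
  cycle 1 → 0 → 1: weight = 11, length = 2, mean = 11/2 ≈ 5.500
Minimum mean = 3.000, attained e.g. along the cycle 1 → 1 with weight 3 and length 1. So λ(A) = 3/1 = 3.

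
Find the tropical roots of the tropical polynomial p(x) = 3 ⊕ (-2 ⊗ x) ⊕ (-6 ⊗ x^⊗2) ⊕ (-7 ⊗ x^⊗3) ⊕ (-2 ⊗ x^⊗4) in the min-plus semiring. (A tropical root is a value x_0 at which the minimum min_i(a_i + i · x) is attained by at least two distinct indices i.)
Roots: {-5, 1, 4, 5}

Each tropical root is a break point of the lower envelope of the lines y = a_i + i · x (there are 5 lines, with slopes 0, 1, ..., 4). Only the lines that attain the minimum somewhere contribute to roots; other lines are dominated. Here the surviving (envelope) indices are i = 4, i = 3, i = 2, i = 1, i = 0.
Intersections between consecutive envelope lines give the roots: for adjacent envelope indices i < j the intersection is x = (a_i − a_j) / (j − i). Reading off the sorted break points: {-5, 1, 4, 5}.
Verification: at each break x_0, at least two indices attain the minimum of min_i(a_i + i · x_0).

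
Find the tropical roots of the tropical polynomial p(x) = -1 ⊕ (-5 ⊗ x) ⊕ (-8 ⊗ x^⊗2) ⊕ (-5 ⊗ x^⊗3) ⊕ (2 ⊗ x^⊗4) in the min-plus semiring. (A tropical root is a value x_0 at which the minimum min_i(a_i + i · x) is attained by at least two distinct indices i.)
Roots: {-7, -3, 3, 4}

Each tropical root is a break point of the lower envelope of the lines y = a_i + i · x (there are 5 lines, with slopes 0, 1, ..., 4). Only the lines that attain the minimum somewhere contribute to roots; other lines are dominated. Here the surviving (envelope) indices are i = 4, i = 3, i = 2, i = 1, i = 0.
Intersections between consecutive envelope lines give the roots: for adjacent envelope indices i < j the intersection is x = (a_i − a_j) / (j − i). Reading off the sorted break points: {-7, -3, 3, 4}.
Verification: at each break x_0, at least two indices attain the minimum of min_i(a_i + i · x_0).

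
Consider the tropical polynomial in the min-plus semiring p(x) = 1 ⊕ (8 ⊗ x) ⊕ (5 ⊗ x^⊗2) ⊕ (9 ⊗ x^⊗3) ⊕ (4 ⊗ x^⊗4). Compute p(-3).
p(-3) = -8

A tropical monomial a ⊗ x^⊗i evaluates to a + i · x. Evaluating each term at x = -3:
  Term 0 contributes 1 + 0 · -3 = 1
  Term 1 contributes 8 + 1 · -3 = 5
  Term 2 contributes 5 + 2 · -3 = -1
  Term 3 contributes 9 + 3 · -3 = 0
  Term 4 contributes 4 + 4 · -3 = -8
p(-3) = ⊕ of these = min[1, 5, -1, 0, -8] = -8.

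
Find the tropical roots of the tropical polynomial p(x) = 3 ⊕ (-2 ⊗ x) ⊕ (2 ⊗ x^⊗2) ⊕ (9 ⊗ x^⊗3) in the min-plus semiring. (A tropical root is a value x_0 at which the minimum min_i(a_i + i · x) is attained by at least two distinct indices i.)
Roots: {-7, -4, 5}

Each tropical root is a break point of the lower envelope of the lines y = a_i + i · x (there are 4 lines, with slopes 0, 1, ..., 3). Only the lines that attain the minimum somewhere contribute to roots; other lines are dominated. Here the surviving (envelope) indices are i = 3, i = 2, i = 1, i = 0.
Intersections between consecutive envelope lines give the roots: for adjacent envelope indices i < j the intersection is x = (a_i − a_j) / (j − i). Reading off the sorted break points: {-7, -4, 5}.
Verification: at each break x_0, at least two indices attain the minimum of min_i(a_i + i · x_0).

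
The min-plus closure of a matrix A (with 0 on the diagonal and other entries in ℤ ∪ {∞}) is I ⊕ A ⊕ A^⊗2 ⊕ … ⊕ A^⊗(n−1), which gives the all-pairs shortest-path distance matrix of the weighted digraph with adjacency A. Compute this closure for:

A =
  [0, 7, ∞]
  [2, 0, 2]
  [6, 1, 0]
Closure =
  [0, 7, 9]
  [2, 0, 2]
  [3, 1, 0]

This is the Floyd-Warshall all-pairs shortest-path computation. For each intermediate vertex k = 0, 1, …, 2, update dist[i][j] ← min(dist[i][j], dist[i][k] + dist[k][j]). The final matrix gives, for each (i, j), the minimum total weight of any directed path from i to j (possibly empty when i = j).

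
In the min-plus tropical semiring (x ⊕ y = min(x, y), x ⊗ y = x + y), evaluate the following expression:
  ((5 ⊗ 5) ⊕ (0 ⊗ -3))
((5 ⊗ 5) ⊕ (0 ⊗ -3)) = -3

Expand innermost to outermost. Recall ⊕ takes the minimum of its arguments and ⊗ takes their sum. Working out the expression ((5 ⊗ 5) ⊕ (0 ⊗ -3)) gives -3.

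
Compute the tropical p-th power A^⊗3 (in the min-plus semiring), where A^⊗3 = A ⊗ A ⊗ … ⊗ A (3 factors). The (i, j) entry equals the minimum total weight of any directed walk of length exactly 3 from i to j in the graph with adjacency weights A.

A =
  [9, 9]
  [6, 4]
A^⊗3 =
  [19, 17]
  [14, 12]

Each entry (A^⊗3)_ij equals the minimum over all length-3 walks i = v_0 → v_1 → … → v_3 = j of Σ_t A[v_t][v_{t+1}]. For example, for (i, j) = (0, 1) we minimise over 4 possible intermediate vertex sequences; the minimum is 17, attained along the walk 0 → 1 → 1 → 1.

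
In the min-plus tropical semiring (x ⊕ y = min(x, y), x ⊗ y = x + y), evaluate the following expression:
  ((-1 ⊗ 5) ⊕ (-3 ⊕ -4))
((-1 ⊗ 5) ⊕ (-3 ⊕ -4)) = -4

Expand innermost to outermost. Recall ⊕ takes the minimum of its arguments and ⊗ takes their sum. Working out the expression ((-1 ⊗ 5) ⊕ (-3 ⊕ -4)) gives -4.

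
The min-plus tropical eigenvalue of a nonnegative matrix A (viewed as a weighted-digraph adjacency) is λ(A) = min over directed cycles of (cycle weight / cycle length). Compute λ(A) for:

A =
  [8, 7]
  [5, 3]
λ(A) = 3

Enumerate directed cycles and compute their means (weight / length). Sample:
  cycle 0 → 0: weight = 8, length = 1, mean = 8/1 ≈ 8.000
  cycle 1 → 1: weight = 3, length = 1, mean = 3/1 ≈ 3.000
  cycle 0 → 1 → 0: weight = 12, length = 2, mean = 12/2 ≈ 6.000
  cycle 1 → 0 → 1: weight = 12, length = 2, mean = 12/2 ≈ 6.000
Minimum mean = 3.000, attained e.g. along the cycle 1 → 1 with weight 3 and length 1. So λ(A) = 3/1 = 3.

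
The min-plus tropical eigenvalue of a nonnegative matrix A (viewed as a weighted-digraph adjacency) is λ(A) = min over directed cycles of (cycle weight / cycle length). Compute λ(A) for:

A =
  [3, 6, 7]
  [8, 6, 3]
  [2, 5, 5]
λ(A) = 3

Enumerate directed cycles and compute their means (weight / length). Sample:
  cycle 0 → 0: weight = 3, length = 1, mean = 3/1 ≈ 3.000
  cycle 1 → 1: weight = 6, length = 1, mean = 6/1 ≈ 6.000
  cycle 2 → 2: weight = 5, length = 1, mean = 5/1 ≈ 5.000
  cycle 0 → 1 → 0: weight = 14, length = 2, mean = 14/2 ≈ 7.000
  cycle 0 → 2 → 0: weight = 9, length = 2, mean = 9/2 ≈ 4.500
  cycle 1 → 0 → 1: weight = 14, length = 2, mean = 14/2 ≈ 7.000
Minimum mean = 3.000, attained e.g. along the cycle 0 → 0 with weight 3 and length 1. So λ(A) = 3/1 = 3.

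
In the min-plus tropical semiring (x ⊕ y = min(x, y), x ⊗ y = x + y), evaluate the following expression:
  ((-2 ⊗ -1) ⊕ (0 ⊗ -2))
((-2 ⊗ -1) ⊕ (0 ⊗ -2)) = -3

Expand innermost to outermost. Recall ⊕ takes the minimum of its arguments and ⊗ takes their sum. Working out the expression ((-2 ⊗ -1) ⊕ (0 ⊗ -2)) gives -3.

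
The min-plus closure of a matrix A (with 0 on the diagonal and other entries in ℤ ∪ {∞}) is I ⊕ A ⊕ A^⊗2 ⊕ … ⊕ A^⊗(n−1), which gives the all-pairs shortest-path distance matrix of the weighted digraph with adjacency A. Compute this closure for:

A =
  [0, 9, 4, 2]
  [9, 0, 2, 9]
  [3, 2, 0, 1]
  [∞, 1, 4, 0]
Closure =
  [0, 3, 4, 2]
  [5, 0, 2, 3]
  [3, 2, 0, 1]
  [6, 1, 3, 0]

This is the Floyd-Warshall all-pairs shortest-path computation. For each intermediate vertex k = 0, 1, …, 3, update dist[i][j] ← min(dist[i][j], dist[i][k] + dist[k][j]). The final matrix gives, for each (i, j), the minimum total weight of any directed path from i to j (possibly empty when i = j).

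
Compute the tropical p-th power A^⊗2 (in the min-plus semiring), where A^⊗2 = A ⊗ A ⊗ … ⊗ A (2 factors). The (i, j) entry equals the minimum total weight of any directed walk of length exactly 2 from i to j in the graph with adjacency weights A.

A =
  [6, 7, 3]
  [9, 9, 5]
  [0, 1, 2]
A^⊗2 =
  [3, 4, 5]
  [5, 6, 7]
  [2, 3, 3]

Each entry (A^⊗2)_ij equals the minimum over all length-2 walks i = v_0 → v_1 → … → v_2 = j of Σ_t A[v_t][v_{t+1}]. For example, for (i, j) = (0, 2) we minimise over 3 possible intermediate vertex sequences; the minimum is 5, attained along the walk 0 → 2 → 2.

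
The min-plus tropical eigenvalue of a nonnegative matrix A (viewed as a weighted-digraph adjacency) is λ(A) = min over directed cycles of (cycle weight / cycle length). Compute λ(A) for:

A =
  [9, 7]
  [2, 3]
λ(A) = 3

Enumerate directed cycles and compute their means (weight / length). Sample:
  cycle 0 → 0: weight = 9, length = 1, mean = 9/1 ≈ 9.000
  cycle 1 → 1: weight = 3, length = 1, mean = 3/1 ≈ 3.000
  cycle 0 → 1 → 0: weight = 9, length = 2, mean = 9/2 ≈ 4.500
  cycle 1 → 0 → 1: weight = 9, length = 2, mean = 9/2 ≈ 4.500
Minimum mean = 3.000, attained e.g. along the cycle 1 → 1 with weight 3 and length 1. So λ(A) = 3/1 = 3.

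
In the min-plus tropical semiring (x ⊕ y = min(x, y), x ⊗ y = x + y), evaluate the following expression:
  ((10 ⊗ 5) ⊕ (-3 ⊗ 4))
((10 ⊗ 5) ⊕ (-3 ⊗ 4)) = 1

Expand innermost to outermost. Recall ⊕ takes the minimum of its arguments and ⊗ takes their sum. Working out the expression ((10 ⊗ 5) ⊕ (-3 ⊗ 4)) gives 1.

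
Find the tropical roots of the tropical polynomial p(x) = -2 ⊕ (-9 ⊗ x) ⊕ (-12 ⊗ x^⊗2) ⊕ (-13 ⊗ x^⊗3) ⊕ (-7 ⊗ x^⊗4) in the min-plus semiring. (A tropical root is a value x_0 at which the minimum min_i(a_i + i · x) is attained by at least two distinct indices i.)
Roots: {-6, 1, 3, 7}

Each tropical root is a break point of the lower envelope of the lines y = a_i + i · x (there are 5 lines, with slopes 0, 1, ..., 4). Only the lines that attain the minimum somewhere contribute to roots; other lines are dominated. Here the surviving (envelope) indices are i = 4, i = 3, i = 2, i = 1, i = 0.
Intersections between consecutive envelope lines give the roots: for adjacent envelope indices i < j the intersection is x = (a_i − a_j) / (j − i). Reading off the sorted break points: {-6, 1, 3, 7}.
Verification: at each break x_0, at least two indices attain the minimum of min_i(a_i + i · x_0).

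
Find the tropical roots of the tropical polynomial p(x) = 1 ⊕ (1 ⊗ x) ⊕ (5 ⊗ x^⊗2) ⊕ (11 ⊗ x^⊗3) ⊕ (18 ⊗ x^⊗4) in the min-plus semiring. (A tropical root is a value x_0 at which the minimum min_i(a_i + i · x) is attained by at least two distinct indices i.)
Roots: {-7, -6, -4, 0}

Each tropical root is a break point of the lower envelope of the lines y = a_i + i · x (there are 5 lines, with slopes 0, 1, ..., 4). Only the lines that attain the minimum somewhere contribute to roots; other lines are dominated. Here the surviving (envelope) indices are i = 4, i = 3, i = 2, i = 1, i = 0.
Intersections between consecutive envelope lines give the roots: for adjacent envelope indices i < j the intersection is x = (a_i − a_j) / (j − i). Reading off the sorted break points: {-7, -6, -4, 0}.
Verification: at each break x_0, at least two indices attain the minimum of min_i(a_i + i · x_0).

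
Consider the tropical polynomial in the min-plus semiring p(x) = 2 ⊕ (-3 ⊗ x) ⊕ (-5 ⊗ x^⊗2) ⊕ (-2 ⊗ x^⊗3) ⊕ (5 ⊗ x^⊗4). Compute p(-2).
p(-2) = -9

A tropical monomial a ⊗ x^⊗i evaluates to a + i · x. Evaluating each term at x = -2:
  Term 0 contributes 2 + 0 · -2 = 2
  Term 1 contributes -3 + 1 · -2 = -5
  Term 2 contributes -5 + 2 · -2 = -9
  Term 3 contributes -2 + 3 · -2 = -8
  Term 4 contributes 5 + 4 · -2 = -3
p(-2) = ⊕ of these = min[2, -5, -9, -8, -3] = -9.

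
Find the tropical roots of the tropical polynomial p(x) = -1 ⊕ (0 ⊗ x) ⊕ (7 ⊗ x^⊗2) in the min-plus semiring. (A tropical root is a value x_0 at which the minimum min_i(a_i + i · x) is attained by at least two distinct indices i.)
Roots: {-7, -1}

Each tropical root is a break point of the lower envelope of the lines y = a_i + i · x (there are 3 lines, with slopes 0, 1, ..., 2). Only the lines that attain the minimum somewhere contribute to roots; other lines are dominated. Here the surviving (envelope) indices are i = 2, i = 1, i = 0.
Intersections between consecutive envelope lines give the roots: for adjacent envelope indices i < j the intersection is x = (a_i − a_j) / (j − i). Reading off the sorted break points: {-7, -1}.
Verification: at each break x_0, at least two indices attain the minimum of min_i(a_i + i · x_0).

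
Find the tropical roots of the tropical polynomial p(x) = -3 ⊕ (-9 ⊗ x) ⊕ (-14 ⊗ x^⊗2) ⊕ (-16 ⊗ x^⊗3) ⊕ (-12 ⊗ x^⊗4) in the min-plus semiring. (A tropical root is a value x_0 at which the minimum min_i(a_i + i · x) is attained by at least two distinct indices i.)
Roots: {-4, 2, 5, 6}

Each tropical root is a break point of the lower envelope of the lines y = a_i + i · x (there are 5 lines, with slopes 0, 1, ..., 4). Only the lines that attain the minimum somewhere contribute to roots; other lines are dominated. Here the surviving (envelope) indices are i = 4, i = 3, i = 2, i = 1, i = 0.
Intersections between consecutive envelope lines give the roots: for adjacent envelope indices i < j the intersection is x = (a_i − a_j) / (j − i). Reading off the sorted break points: {-4, 2, 5, 6}.
Verification: at each break x_0, at least two indices attain the minimum of min_i(a_i + i · x_0).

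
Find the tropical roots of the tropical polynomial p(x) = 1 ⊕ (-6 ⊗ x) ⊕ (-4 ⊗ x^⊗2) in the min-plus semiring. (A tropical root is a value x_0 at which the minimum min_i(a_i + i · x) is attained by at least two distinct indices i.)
Roots: {-2, 7}

Each tropical root is a break point of the lower envelope of the lines y = a_i + i · x (there are 3 lines, with slopes 0, 1, ..., 2). Only the lines that attain the minimum somewhere contribute to roots; other lines are dominated. Here the surviving (envelope) indices are i = 2, i = 1, i = 0.
Intersections between consecutive envelope lines give the roots: for adjacent envelope indices i < j the intersection is x = (a_i − a_j) / (j − i). Reading off the sorted break points: {-2, 7}.
Verification: at each break x_0, at least two indices attain the minimum of min_i(a_i + i · x_0).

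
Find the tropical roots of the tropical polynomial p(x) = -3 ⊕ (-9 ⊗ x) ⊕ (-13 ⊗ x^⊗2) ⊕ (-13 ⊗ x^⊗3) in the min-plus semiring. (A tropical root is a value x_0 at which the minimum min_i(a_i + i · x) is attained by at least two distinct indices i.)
Roots: {0, 4, 6}

Each tropical root is a break point of the lower envelope of the lines y = a_i + i · x (there are 4 lines, with slopes 0, 1, ..., 3). Only the lines that attain the minimum somewhere contribute to roots; other lines are dominated. Here the surviving (envelope) indices are i = 3, i = 2, i = 1, i = 0.
Intersections between consecutive envelope lines give the roots: for adjacent envelope indices i < j the intersection is x = (a_i − a_j) / (j − i). Reading off the sorted break points: {0, 4, 6}.
Verification: at each break x_0, at least two indices attain the minimum of min_i(a_i + i · x_0).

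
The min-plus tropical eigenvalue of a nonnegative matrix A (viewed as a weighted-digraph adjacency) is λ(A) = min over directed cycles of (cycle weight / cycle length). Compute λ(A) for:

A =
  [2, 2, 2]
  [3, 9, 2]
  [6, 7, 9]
λ(A) = 2

Enumerate directed cycles and compute their means (weight / length). Sample:
  cycle 0 → 0: weight = 2, length = 1, mean = 2/1 ≈ 2.000
  cycle 1 → 1: weight = 9, length = 1, mean = 9/1 ≈ 9.000
  cycle 2 → 2: weight = 9, length = 1, mean = 9/1 ≈ 9.000
  cycle 0 → 1 → 0: weight = 5, length = 2, mean = 5/2 ≈ 2.500
  cycle 0 → 2 → 0: weight = 8, length = 2, mean = 8/2 ≈ 4.000
  cycle 1 → 0 → 1: weight = 5, length = 2, mean = 5/2 ≈ 2.500
Minimum mean = 2.000, attained e.g. along the cycle 0 → 0 with weight 2 and length 1. So λ(A) = 2/1 = 2.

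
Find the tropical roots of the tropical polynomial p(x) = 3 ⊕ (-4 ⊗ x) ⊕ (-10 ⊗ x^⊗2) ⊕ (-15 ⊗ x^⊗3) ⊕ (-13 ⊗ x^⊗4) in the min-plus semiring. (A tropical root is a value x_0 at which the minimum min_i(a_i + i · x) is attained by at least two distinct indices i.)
Roots: {-2, 5, 6, 7}

Each tropical root is a break point of the lower envelope of the lines y = a_i + i · x (there are 5 lines, with slopes 0, 1, ..., 4). Only the lines that attain the minimum somewhere contribute to roots; other lines are dominated. Here the surviving (envelope) indices are i = 4, i = 3, i = 2, i = 1, i = 0.
Intersections between consecutive envelope lines give the roots: for adjacent envelope indices i < j the intersection is x = (a_i − a_j) / (j − i). Reading off the sorted break points: {-2, 5, 6, 7}.
Verification: at each break x_0, at least two indices attain the minimum of min_i(a_i + i · x_0).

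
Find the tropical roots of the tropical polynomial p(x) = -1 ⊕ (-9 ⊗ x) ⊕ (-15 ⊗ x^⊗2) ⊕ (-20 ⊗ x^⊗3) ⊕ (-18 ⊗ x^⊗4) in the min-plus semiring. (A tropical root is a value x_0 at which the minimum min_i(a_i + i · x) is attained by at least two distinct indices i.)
Roots: {-2, 5, 6, 8}

Each tropical root is a break point of the lower envelope of the lines y = a_i + i · x (there are 5 lines, with slopes 0, 1, ..., 4). Only the lines that attain the minimum somewhere contribute to roots; other lines are dominated. Here the surviving (envelope) indices are i = 4, i = 3, i = 2, i = 1, i = 0.
Intersections between consecutive envelope lines give the roots: for adjacent envelope indices i < j the intersection is x = (a_i − a_j) / (j − i). Reading off the sorted break points: {-2, 5, 6, 8}.
Verification: at each break x_0, at least two indices attain the minimum of min_i(a_i + i · x_0).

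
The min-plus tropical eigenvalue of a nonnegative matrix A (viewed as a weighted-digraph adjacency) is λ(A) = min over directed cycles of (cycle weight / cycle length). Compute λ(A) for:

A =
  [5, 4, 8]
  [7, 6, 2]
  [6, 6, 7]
λ(A) = 4

Enumerate directed cycles and compute their means (weight / length). Sample:
  cycle 0 → 0: weight = 5, length = 1, mean = 5/1 ≈ 5.000
  cycle 1 → 1: weight = 6, length = 1, mean = 6/1 ≈ 6.000
  cycle 2 → 2: weight = 7, length = 1, mean = 7/1 ≈ 7.000
  cycle 0 → 1 → 0: weight = 11, length = 2, mean = 11/2 ≈ 5.500
  cycle 0 → 2 → 0: weight = 14, length = 2, mean = 14/2 ≈ 7.000
  cycle 1 → 0 → 1: weight = 11, length = 2, mean = 11/2 ≈ 5.500
Minimum mean = 4.000, attained e.g. along the cycle 1 → 2 → 1 with weight 8 and length 2. So λ(A) = 8/2 = 4.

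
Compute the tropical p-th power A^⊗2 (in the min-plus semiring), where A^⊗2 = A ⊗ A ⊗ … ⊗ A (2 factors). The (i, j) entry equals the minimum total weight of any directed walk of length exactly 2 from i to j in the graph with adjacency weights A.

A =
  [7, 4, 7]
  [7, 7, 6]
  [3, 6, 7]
A^⊗2 =
  [10, 11, 10]
  [9, 11, 13]
  [10, 7, 10]

Each entry (A^⊗2)_ij equals the minimum over all length-2 walks i = v_0 → v_1 → … → v_2 = j of Σ_t A[v_t][v_{t+1}]. For example, for (i, j) = (0, 2) we minimise over 3 possible intermediate vertex sequences; the minimum is 10, attained along the walk 0 → 1 → 2.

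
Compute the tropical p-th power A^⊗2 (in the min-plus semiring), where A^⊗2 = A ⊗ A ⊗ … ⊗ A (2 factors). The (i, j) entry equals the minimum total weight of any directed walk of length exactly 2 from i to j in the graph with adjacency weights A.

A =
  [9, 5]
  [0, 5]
A^⊗2 =
  [5, 10]
  [5, 5]

Each entry (A^⊗2)_ij equals the minimum over all length-2 walks i = v_0 → v_1 → … → v_2 = j of Σ_t A[v_t][v_{t+1}]. For example, for (i, j) = (0, 1) we minimise over 2 possible intermediate vertex sequences; the minimum is 10, attained along the walk 0 → 1 → 1.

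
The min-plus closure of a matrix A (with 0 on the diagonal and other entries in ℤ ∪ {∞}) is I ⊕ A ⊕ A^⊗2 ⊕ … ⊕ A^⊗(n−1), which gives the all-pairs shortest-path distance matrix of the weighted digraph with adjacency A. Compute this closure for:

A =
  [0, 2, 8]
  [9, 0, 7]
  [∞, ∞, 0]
Closure =
  [0, 2, 8]
  [9, 0, 7]
  [∞, ∞, 0]

This is the Floyd-Warshall all-pairs shortest-path computation. For each intermediate vertex k = 0, 1, …, 2, update dist[i][j] ← min(dist[i][j], dist[i][k] + dist[k][j]). The final matrix gives, for each (i, j), the minimum total weight of any directed path from i to j (possibly empty when i = j).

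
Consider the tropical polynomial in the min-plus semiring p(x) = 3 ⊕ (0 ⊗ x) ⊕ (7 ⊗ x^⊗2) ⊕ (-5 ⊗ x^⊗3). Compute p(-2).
p(-2) = -11

A tropical monomial a ⊗ x^⊗i evaluates to a + i · x. Evaluating each term at x = -2:
  Term 0 contributes 3 + 0 · -2 = 3
  Term 1 contributes 0 + 1 · -2 = -2
  Term 2 contributes 7 + 2 · -2 = 3
  Term 3 contributes -5 + 3 · -2 = -11
p(-2) = ⊕ of these = min[3, -2, 3, -11] = -11.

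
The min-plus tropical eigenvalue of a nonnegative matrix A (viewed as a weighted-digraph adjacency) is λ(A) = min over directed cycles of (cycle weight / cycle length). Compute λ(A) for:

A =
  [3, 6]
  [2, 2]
λ(A) = 2

Enumerate directed cycles and compute their means (weight / length). Sample:
  cycle 0 → 0: weight = 3, length = 1, mean = 3/1 ≈ 3.000
  cycle 1 → 1: weight = 2, length = 1, mean = 2/1 ≈ 2.000
  cycle 0 → 1 → 0: weight = 8, length = 2, mean = 8/2 ≈ 4.000
  cycle 1 → 0 → 1: weight = 8, length = 2, mean = 8/2 ≈ 4.000
Minimum mean = 2.000, attained e.g. along the cycle 1 → 1 with weight 2 and length 1. So λ(A) = 2/1 = 2.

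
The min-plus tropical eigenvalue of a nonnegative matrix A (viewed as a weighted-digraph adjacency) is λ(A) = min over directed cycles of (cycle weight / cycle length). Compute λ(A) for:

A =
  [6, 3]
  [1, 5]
λ(A) = 2

Enumerate directed cycles and compute their means (weight / length). Sample:
  cycle 0 → 0: weight = 6, length = 1, mean = 6/1 ≈ 6.000
  cycle 1 → 1: weight = 5, length = 1, mean = 5/1 ≈ 5.000
  cycle 0 → 1 → 0: weight = 4, length = 2, mean = 4/2 ≈ 2.000
  cycle 1 → 0 → 1: weight = 4, length = 2, mean = 4/2 ≈ 2.000
Minimum mean = 2.000, attained e.g. along the cycle 0 → 1 → 0 with weight 4 and length 2. So λ(A) = 4/2 = 2.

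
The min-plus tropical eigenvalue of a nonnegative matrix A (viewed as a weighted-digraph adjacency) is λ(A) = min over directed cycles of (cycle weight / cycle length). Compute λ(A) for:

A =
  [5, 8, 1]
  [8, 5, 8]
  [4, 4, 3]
λ(A) = 5/2

Enumerate directed cycles and compute their means (weight / length). Sample:
  cycle 0 → 0: weight = 5, length = 1, mean = 5/1 ≈ 5.000
  cycle 1 → 1: weight = 5, length = 1, mean = 5/1 ≈ 5.000
  cycle 2 → 2: weight = 3, length = 1, mean = 3/1 ≈ 3.000
  cycle 0 → 1 → 0: weight = 16, length = 2, mean = 16/2 ≈ 8.000
  cycle 0 → 2 → 0: weight = 5, length = 2, mean = 5/2 ≈ 2.500
  cycle 1 → 0 → 1: weight = 16, length = 2, mean = 16/2 ≈ 8.000
Minimum mean = 2.500, attained e.g. along the cycle 0 → 2 → 0 with weight 5 and length 2. So λ(A) = 5/2 = 5/2.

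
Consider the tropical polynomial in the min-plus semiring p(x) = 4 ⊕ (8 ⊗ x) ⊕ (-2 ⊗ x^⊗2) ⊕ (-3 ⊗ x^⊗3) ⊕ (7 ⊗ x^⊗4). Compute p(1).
p(1) = 0

A tropical monomial a ⊗ x^⊗i evaluates to a + i · x. Evaluating each term at x = 1:
  Term 0 contributes 4 + 0 · 1 = 4
  Term 1 contributes 8 + 1 · 1 = 9
  Term 2 contributes -2 + 2 · 1 = 0
  Term 3 contributes -3 + 3 · 1 = 0
  Term 4 contributes 7 + 4 · 1 = 11
p(1) = ⊕ of these = min[4, 9, 0, 0, 11] = 0.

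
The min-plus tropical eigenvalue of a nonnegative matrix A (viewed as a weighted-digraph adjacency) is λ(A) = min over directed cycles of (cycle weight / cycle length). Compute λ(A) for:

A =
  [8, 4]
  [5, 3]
λ(A) = 3

Enumerate directed cycles and compute their means (weight / length). Sample:
  cycle 0 → 0: weight = 8, length = 1, mean = 8/1 ≈ 8.000
  cycle 1 → 1: weight = 3, length = 1, mean = 3/1 ≈ 3.000
  cycle 0 → 1 → 0: weight = 9, length = 2, mean = 9/2 ≈ 4.500
  cycle 1 → 0 → 1: weight = 9, length = 2, mean = 9/2 ≈ 4.500
Minimum mean = 3.000, attained e.g. along the cycle 1 → 1 with weight 3 and length 1. So λ(A) = 3/1 = 3.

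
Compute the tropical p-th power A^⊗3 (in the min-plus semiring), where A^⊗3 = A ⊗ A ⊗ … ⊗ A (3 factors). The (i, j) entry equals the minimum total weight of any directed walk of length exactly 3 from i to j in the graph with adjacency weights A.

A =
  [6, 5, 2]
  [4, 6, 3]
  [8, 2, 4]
A^⊗3 =
  [8, 8, 7]
  [9, 8, 8]
  [10, 7, 8]

Each entry (A^⊗3)_ij equals the minimum over all length-3 walks i = v_0 → v_1 → … → v_3 = j of Σ_t A[v_t][v_{t+1}]. For example, for (i, j) = (0, 2) we minimise over 9 possible intermediate vertex sequences; the minimum is 7, attained along the walk 0 → 2 → 1 → 2.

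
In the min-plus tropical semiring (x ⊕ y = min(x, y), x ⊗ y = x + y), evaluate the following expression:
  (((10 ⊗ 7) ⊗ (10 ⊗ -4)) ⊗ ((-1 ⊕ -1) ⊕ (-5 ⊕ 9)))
(((10 ⊗ 7) ⊗ (10 ⊗ -4)) ⊗ ((-1 ⊕ -1) ⊕ (-5 ⊕ 9))) = 18

Expand innermost to outermost. Recall ⊕ takes the minimum of its arguments and ⊗ takes their sum. Working out the expression (((10 ⊗ 7) ⊗ (10 ⊗ -4)) ⊗ ((-1 ⊕ -1) ⊕ (-5 ⊕ 9))) gives 18.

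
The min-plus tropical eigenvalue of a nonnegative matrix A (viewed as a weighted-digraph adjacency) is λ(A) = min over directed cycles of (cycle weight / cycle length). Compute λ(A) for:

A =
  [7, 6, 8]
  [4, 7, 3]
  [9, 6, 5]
λ(A) = 9/2

Enumerate directed cycles and compute their means (weight / length). Sample:
  cycle 0 → 0: weight = 7, length = 1, mean = 7/1 ≈ 7.000
  cycle 1 → 1: weight = 7, length = 1, mean = 7/1 ≈ 7.000
  cycle 2 → 2: weight = 5, length = 1, mean = 5/1 ≈ 5.000
  cycle 0 → 1 → 0: weight = 10, length = 2, mean = 10/2 ≈ 5.000
  cycle 0 → 2 → 0: weight = 17, length = 2, mean = 17/2 ≈ 8.500
  cycle 1 → 0 → 1: weight = 10, length = 2, mean = 10/2 ≈ 5.000
Minimum mean = 4.500, attained e.g. along the cycle 1 → 2 → 1 with weight 9 and length 2. So λ(A) = 9/2 = 9/2.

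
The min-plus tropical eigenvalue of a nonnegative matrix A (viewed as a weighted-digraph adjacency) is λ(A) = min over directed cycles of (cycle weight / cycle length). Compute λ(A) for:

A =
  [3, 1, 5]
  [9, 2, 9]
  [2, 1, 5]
λ(A) = 2

Enumerate directed cycles and compute their means (weight / length). Sample:
  cycle 0 → 0: weight = 3, length = 1, mean = 3/1 ≈ 3.000
  cycle 1 → 1: weight = 2, length = 1, mean = 2/1 ≈ 2.000
  cycle 2 → 2: weight = 5, length = 1, mean = 5/1 ≈ 5.000
  cycle 0 → 1 → 0: weight = 10, length = 2, mean = 10/2 ≈ 5.000
  cycle 0 → 2 → 0: weight = 7, length = 2, mean = 7/2 ≈ 3.500
  cycle 1 → 0 → 1: weight = 10, length = 2, mean = 10/2 ≈ 5.000
Minimum mean = 2.000, attained e.g. along the cycle 1 → 1 with weight 2 and length 1. So λ(A) = 2/1 = 2.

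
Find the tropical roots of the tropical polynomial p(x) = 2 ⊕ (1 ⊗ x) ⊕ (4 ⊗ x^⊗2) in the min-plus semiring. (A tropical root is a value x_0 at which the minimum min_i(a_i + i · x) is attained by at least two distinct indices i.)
Roots: {-3, 1}

Each tropical root is a break point of the lower envelope of the lines y = a_i + i · x (there are 3 lines, with slopes 0, 1, ..., 2). Only the lines that attain the minimum somewhere contribute to roots; other lines are dominated. Here the surviving (envelope) indices are i = 2, i = 1, i = 0.
Intersections between consecutive envelope lines give the roots: for adjacent envelope indices i < j the intersection is x = (a_i − a_j) / (j − i). Reading off the sorted break points: {-3, 1}.
Verification: at each break x_0, at least two indices attain the minimum of min_i(a_i + i · x_0).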